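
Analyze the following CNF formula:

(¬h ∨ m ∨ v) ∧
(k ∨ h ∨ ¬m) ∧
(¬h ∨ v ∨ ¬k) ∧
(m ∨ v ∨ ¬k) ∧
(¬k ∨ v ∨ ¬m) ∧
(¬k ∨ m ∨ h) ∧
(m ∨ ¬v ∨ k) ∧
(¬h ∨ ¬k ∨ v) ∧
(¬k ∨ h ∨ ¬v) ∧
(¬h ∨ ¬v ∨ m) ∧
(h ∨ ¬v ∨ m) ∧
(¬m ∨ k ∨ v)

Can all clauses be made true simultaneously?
Yes

Yes, the formula is satisfiable.

One satisfying assignment is: h=False, m=False, v=False, k=False

Verification: With this assignment, all 12 clauses evaluate to true.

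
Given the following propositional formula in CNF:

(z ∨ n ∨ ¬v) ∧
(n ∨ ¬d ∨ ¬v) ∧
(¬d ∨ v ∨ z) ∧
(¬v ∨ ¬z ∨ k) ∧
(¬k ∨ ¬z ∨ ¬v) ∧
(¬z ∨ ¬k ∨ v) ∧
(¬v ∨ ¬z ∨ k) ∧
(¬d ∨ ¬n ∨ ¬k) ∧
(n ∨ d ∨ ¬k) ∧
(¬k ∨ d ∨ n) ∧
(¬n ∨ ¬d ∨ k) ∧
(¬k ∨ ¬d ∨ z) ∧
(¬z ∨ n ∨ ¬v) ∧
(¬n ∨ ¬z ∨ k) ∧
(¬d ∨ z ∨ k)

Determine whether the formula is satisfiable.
Yes

Yes, the formula is satisfiable.

One satisfying assignment is: d=False, z=False, v=False, n=False, k=False

Verification: With this assignment, all 15 clauses evaluate to true.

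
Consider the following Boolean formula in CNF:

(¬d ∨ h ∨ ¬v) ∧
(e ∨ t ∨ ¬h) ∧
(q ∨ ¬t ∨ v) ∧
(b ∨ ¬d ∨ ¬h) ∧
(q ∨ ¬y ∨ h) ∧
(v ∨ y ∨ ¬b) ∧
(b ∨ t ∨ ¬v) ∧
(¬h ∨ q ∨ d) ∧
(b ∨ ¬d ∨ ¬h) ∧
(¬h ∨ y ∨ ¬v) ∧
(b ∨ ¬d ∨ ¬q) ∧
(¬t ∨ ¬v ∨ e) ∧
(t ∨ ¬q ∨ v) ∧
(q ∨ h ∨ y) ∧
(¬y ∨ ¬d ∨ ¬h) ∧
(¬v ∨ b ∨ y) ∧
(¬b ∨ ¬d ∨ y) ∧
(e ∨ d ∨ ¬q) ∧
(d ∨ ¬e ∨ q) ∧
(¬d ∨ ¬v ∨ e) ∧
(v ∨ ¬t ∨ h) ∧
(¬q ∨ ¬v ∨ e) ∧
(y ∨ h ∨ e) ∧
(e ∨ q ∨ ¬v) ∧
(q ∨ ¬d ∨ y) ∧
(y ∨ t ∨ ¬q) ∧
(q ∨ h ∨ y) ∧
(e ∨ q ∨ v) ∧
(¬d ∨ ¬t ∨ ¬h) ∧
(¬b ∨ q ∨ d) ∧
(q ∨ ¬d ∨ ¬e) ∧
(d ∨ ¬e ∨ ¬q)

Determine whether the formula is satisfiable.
No

No, the formula is not satisfiable.

No assignment of truth values to the variables can make all 32 clauses true simultaneously.

The formula is UNSAT (unsatisfiable).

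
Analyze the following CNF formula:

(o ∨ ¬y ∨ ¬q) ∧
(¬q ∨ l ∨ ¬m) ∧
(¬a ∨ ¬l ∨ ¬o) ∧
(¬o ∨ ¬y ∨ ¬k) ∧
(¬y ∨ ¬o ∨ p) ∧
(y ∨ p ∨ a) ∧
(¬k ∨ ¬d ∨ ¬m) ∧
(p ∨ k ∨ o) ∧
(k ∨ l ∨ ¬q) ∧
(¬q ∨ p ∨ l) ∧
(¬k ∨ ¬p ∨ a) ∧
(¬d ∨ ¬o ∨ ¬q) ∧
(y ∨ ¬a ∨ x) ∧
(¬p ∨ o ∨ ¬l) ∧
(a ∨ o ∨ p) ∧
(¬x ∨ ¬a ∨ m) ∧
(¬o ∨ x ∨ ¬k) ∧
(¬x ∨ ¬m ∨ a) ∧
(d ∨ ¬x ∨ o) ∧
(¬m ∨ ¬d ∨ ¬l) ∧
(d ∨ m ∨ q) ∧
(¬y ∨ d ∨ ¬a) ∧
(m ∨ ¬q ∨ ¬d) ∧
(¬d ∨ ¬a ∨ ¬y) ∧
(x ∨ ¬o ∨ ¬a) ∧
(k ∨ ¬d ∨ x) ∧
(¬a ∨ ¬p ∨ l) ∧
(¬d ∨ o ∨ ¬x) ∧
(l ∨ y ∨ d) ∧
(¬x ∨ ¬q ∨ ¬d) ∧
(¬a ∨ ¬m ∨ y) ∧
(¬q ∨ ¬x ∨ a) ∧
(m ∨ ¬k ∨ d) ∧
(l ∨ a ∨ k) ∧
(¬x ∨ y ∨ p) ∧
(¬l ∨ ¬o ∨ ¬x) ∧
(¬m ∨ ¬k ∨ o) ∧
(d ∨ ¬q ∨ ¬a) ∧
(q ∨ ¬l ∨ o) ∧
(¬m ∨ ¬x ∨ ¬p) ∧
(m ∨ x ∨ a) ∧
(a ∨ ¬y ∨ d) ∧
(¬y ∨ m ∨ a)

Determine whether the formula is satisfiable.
Yes

Yes, the formula is satisfiable.

One satisfying assignment is: k=False, o=True, m=True, q=False, x=False, l=True, a=False, d=False, y=False, p=True

Verification: With this assignment, all 43 clauses evaluate to true.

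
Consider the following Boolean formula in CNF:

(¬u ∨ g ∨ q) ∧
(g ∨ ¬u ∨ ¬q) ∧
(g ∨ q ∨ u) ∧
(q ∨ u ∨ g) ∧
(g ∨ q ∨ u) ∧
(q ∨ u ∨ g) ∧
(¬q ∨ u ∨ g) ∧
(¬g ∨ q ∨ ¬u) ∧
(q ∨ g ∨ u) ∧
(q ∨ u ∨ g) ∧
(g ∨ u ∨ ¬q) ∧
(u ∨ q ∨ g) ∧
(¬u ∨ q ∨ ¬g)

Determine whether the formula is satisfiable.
Yes

Yes, the formula is satisfiable.

One satisfying assignment is: q=True, u=True, g=True

Verification: With this assignment, all 13 clauses evaluate to true.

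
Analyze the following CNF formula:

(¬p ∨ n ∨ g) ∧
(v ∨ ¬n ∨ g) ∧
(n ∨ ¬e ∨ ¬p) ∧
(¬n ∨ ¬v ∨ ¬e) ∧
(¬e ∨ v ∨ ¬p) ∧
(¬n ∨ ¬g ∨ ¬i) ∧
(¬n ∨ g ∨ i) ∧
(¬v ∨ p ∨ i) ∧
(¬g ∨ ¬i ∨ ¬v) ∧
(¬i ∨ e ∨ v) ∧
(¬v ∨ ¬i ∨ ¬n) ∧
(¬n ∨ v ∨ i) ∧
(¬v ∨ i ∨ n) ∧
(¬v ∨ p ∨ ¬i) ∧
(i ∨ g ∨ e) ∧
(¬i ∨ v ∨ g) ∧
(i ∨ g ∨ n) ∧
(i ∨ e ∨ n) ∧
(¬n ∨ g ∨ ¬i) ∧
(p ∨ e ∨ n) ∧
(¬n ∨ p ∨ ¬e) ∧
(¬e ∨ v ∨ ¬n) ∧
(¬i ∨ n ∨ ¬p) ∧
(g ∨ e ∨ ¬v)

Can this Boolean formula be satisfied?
Yes

Yes, the formula is satisfiable.

One satisfying assignment is: e=False, n=True, v=True, g=True, i=False, p=True

Verification: With this assignment, all 24 clauses evaluate to true.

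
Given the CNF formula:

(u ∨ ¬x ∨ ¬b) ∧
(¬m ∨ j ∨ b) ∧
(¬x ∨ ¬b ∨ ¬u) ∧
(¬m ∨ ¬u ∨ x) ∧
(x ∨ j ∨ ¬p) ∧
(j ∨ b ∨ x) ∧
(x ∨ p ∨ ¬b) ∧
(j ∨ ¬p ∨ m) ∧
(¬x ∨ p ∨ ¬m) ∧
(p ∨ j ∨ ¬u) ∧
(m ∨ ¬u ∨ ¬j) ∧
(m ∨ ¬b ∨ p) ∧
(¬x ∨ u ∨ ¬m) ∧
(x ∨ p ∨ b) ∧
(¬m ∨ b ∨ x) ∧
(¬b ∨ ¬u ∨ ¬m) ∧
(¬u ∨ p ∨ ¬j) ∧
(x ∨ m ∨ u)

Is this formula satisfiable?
Yes

Yes, the formula is satisfiable.

One satisfying assignment is: b=False, m=False, j=False, p=False, u=False, x=True

Verification: With this assignment, all 18 clauses evaluate to true.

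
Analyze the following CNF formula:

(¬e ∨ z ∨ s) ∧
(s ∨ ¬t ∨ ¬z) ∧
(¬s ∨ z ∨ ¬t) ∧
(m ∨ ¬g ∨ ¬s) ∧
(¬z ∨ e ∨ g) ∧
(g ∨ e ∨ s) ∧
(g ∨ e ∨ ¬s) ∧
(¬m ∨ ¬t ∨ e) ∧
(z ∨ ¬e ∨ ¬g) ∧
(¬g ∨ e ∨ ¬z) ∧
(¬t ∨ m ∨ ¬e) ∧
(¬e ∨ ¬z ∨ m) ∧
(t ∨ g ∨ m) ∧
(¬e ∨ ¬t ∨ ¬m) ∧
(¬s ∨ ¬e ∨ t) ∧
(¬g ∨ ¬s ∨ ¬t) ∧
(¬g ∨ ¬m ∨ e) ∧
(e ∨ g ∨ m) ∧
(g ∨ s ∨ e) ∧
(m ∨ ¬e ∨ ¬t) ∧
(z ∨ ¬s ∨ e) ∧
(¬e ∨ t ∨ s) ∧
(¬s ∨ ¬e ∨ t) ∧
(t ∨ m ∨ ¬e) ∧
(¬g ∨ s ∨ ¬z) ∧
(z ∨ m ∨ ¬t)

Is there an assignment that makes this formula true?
Yes

Yes, the formula is satisfiable.

One satisfying assignment is: s=False, e=False, t=False, g=True, m=False, z=False

Verification: With this assignment, all 26 clauses evaluate to true.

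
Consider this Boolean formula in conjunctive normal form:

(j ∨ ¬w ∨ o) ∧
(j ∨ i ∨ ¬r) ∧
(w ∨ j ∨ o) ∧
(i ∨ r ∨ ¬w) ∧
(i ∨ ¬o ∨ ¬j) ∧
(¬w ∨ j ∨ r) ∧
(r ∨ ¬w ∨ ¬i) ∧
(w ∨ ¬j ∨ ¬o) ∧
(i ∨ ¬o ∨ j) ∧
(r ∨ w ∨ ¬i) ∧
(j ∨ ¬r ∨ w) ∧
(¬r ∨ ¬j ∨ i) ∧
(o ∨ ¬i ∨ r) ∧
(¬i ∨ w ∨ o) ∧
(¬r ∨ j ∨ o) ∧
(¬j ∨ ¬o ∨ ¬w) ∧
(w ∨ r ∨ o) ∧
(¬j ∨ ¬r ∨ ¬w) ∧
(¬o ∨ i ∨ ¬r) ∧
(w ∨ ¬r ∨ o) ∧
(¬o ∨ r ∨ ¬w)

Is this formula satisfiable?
Yes

Yes, the formula is satisfiable.

One satisfying assignment is: r=True, w=True, j=False, o=True, i=True

Verification: With this assignment, all 21 clauses evaluate to true.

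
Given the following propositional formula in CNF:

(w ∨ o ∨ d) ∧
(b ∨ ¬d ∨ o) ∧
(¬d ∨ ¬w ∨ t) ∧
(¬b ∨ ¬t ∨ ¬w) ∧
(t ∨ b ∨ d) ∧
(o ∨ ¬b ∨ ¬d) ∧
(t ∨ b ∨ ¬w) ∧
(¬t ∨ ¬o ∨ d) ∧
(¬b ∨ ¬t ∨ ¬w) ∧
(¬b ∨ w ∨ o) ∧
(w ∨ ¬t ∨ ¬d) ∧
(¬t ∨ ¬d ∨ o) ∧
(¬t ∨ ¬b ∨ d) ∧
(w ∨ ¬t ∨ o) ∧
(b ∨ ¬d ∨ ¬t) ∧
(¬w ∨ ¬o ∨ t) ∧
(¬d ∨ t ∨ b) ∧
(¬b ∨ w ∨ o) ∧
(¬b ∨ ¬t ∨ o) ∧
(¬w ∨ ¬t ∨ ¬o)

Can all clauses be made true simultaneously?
Yes

Yes, the formula is satisfiable.

One satisfying assignment is: w=True, d=False, o=False, b=True, t=False

Verification: With this assignment, all 20 clauses evaluate to true.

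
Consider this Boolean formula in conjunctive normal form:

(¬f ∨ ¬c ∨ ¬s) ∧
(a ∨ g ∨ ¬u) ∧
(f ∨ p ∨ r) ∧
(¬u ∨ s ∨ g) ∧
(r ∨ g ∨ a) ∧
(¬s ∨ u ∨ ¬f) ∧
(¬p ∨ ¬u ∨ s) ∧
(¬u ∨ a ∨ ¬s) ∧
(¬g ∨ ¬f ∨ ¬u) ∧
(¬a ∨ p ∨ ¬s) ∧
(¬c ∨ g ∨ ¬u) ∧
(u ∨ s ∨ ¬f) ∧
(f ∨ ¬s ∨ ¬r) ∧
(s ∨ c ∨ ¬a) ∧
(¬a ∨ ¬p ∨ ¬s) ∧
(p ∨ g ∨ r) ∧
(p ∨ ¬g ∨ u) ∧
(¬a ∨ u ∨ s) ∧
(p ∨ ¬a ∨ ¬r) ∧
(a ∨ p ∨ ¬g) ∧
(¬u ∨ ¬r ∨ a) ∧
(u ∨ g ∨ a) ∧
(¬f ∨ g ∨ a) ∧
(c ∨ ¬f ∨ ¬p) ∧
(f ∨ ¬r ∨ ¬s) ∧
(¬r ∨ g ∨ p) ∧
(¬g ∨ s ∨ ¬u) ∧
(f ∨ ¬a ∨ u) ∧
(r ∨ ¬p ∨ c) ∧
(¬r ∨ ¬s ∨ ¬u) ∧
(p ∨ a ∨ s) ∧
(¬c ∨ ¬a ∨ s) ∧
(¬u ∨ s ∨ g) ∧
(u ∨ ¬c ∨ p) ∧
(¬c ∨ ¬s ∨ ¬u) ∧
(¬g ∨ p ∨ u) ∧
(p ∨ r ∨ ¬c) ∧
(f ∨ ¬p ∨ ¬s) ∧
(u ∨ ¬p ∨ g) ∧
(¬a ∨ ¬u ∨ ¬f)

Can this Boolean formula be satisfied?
Yes

Yes, the formula is satisfiable.

One satisfying assignment is: u=False, f=False, c=True, s=False, r=False, p=True, a=False, g=True

Verification: With this assignment, all 40 clauses evaluate to true.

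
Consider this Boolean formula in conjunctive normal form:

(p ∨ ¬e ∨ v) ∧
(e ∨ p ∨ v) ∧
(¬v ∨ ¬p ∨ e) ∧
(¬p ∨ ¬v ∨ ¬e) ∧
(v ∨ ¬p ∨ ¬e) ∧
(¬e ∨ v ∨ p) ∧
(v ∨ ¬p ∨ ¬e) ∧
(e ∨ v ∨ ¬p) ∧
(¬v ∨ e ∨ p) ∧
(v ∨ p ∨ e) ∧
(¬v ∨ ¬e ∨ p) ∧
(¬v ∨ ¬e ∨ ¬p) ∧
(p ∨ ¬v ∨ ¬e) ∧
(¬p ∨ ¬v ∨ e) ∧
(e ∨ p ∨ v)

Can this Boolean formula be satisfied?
No

No, the formula is not satisfiable.

No assignment of truth values to the variables can make all 15 clauses true simultaneously.

The formula is UNSAT (unsatisfiable).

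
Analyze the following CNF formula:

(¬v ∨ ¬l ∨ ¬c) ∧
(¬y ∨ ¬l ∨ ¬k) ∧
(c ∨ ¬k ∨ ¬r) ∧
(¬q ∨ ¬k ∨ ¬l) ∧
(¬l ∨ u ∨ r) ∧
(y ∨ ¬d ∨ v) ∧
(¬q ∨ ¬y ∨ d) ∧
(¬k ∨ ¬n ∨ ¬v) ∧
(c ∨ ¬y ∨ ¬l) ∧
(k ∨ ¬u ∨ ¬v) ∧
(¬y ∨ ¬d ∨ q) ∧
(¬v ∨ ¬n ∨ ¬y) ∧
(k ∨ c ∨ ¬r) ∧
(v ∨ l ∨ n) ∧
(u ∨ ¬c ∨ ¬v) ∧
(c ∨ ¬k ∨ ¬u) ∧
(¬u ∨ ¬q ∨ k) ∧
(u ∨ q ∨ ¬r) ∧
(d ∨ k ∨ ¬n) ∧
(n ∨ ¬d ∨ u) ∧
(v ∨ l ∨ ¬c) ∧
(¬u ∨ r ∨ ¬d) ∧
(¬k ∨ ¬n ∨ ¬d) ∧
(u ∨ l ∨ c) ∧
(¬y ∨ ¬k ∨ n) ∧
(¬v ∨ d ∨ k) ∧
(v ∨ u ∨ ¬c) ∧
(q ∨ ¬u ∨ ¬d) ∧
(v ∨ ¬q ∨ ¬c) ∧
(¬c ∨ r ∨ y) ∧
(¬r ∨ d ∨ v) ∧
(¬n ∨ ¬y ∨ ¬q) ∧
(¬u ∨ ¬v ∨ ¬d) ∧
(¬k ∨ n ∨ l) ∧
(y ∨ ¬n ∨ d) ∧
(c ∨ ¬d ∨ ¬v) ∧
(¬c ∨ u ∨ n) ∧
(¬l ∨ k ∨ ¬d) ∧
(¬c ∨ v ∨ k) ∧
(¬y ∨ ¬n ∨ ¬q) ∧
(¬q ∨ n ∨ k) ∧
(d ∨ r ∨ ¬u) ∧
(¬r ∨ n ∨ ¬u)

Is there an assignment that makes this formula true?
No

No, the formula is not satisfiable.

No assignment of truth values to the variables can make all 43 clauses true simultaneously.

The formula is UNSAT (unsatisfiable).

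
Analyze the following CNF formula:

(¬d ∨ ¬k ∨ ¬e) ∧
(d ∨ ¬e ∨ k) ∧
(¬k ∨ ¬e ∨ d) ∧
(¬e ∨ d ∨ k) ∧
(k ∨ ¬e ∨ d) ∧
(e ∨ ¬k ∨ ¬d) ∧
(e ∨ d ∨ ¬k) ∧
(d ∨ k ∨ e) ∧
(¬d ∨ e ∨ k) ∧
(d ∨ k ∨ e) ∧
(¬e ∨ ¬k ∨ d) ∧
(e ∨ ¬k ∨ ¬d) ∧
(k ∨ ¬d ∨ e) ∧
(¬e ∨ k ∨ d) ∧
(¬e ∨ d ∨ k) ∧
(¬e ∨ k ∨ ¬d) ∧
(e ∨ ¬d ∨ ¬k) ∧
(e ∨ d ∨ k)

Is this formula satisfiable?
No

No, the formula is not satisfiable.

No assignment of truth values to the variables can make all 18 clauses true simultaneously.

The formula is UNSAT (unsatisfiable).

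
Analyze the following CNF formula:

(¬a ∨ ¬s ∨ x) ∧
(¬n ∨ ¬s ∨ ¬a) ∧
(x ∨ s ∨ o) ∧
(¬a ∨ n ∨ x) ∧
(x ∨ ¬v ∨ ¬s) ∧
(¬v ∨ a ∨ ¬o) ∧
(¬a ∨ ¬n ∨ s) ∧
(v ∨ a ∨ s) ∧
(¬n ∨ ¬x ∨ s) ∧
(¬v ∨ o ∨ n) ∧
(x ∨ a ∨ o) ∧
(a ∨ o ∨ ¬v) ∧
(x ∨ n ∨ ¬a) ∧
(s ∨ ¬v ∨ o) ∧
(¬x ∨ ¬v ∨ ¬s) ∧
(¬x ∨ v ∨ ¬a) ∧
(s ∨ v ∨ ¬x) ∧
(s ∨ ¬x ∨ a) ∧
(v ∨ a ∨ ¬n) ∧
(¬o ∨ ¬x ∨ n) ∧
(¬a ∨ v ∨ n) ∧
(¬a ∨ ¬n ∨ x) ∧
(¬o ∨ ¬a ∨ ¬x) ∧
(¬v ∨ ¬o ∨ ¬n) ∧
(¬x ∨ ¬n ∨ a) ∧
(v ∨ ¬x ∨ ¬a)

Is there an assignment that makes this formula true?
Yes

Yes, the formula is satisfiable.

One satisfying assignment is: x=True, v=False, o=False, s=True, n=False, a=False

Verification: With this assignment, all 26 clauses evaluate to true.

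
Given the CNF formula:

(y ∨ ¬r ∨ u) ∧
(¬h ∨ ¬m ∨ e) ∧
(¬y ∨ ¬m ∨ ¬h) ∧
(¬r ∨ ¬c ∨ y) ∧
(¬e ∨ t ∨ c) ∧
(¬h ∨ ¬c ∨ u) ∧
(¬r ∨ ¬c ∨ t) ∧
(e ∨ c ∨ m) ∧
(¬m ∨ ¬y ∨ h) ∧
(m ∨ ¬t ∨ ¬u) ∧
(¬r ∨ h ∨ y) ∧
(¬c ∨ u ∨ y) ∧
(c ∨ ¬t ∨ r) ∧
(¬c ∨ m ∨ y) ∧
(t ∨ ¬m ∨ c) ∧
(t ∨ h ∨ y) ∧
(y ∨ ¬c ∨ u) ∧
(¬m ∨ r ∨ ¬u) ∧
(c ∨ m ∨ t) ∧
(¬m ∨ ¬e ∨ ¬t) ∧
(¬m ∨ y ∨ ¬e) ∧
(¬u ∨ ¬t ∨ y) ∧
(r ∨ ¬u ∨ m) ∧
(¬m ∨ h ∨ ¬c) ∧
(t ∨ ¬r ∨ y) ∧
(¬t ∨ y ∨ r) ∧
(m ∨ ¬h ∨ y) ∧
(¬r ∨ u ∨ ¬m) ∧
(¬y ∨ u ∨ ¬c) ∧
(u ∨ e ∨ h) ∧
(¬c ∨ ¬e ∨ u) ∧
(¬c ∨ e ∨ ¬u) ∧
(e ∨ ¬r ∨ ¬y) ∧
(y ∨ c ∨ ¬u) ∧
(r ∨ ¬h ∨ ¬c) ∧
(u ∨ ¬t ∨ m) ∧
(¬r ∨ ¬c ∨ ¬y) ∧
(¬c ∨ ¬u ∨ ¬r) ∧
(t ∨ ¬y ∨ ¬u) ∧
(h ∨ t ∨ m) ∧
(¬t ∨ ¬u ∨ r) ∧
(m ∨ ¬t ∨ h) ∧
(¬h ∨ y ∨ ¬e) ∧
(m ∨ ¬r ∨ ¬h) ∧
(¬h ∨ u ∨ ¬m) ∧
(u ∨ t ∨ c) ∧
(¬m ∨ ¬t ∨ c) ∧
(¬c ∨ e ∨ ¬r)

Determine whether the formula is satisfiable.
No

No, the formula is not satisfiable.

No assignment of truth values to the variables can make all 48 clauses true simultaneously.

The formula is UNSAT (unsatisfiable).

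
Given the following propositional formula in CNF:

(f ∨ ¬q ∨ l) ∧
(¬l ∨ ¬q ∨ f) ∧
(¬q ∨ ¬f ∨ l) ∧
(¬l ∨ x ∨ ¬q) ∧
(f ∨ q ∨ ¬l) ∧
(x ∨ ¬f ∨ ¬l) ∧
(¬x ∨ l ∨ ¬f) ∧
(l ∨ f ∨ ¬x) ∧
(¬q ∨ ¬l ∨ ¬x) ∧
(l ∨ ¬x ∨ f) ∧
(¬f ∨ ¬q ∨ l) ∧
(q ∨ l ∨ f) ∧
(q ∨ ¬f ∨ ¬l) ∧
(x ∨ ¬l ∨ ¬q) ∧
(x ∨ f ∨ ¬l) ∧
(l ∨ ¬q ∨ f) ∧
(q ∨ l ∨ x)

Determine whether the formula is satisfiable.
No

No, the formula is not satisfiable.

No assignment of truth values to the variables can make all 17 clauses true simultaneously.

The formula is UNSAT (unsatisfiable).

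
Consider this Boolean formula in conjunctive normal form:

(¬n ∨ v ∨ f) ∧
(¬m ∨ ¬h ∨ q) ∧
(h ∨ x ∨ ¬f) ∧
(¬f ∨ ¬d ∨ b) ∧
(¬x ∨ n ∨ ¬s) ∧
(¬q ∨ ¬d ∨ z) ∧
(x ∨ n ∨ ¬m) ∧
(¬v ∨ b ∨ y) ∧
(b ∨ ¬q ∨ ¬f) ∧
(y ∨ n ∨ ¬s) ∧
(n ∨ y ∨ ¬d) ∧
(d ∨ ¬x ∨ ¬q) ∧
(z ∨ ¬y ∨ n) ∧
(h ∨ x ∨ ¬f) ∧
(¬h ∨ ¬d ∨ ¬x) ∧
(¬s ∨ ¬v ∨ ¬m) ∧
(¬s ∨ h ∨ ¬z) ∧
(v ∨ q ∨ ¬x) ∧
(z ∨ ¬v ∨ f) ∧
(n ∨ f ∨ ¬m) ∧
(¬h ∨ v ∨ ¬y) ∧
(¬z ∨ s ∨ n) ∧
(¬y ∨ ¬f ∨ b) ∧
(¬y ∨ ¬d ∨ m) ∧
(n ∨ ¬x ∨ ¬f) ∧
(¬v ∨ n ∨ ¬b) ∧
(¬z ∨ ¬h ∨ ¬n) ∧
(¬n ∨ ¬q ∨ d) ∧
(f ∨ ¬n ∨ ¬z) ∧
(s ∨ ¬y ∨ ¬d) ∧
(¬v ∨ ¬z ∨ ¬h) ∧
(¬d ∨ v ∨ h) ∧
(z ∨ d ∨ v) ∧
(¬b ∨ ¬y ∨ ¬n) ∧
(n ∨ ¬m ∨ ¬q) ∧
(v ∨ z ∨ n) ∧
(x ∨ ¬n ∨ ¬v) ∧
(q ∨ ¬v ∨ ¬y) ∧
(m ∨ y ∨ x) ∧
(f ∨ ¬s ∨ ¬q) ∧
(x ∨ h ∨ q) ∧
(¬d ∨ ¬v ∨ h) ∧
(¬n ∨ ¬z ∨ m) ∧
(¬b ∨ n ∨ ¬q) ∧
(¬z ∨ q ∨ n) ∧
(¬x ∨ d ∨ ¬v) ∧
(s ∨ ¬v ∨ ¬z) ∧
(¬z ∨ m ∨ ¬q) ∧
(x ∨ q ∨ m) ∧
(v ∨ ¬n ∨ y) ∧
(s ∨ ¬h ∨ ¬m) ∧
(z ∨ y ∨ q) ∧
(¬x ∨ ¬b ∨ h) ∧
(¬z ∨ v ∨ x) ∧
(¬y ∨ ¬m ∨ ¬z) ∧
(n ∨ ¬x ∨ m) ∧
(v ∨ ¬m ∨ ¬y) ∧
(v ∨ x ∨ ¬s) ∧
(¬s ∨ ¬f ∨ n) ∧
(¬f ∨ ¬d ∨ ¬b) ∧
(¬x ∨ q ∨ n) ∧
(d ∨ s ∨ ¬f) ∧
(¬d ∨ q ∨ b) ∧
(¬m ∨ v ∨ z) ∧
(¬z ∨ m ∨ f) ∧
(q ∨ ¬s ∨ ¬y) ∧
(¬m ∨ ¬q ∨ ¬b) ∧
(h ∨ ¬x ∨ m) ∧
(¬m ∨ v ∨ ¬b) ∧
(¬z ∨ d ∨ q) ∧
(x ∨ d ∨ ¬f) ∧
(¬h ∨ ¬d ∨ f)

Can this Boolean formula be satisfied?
No

No, the formula is not satisfiable.

No assignment of truth values to the variables can make all 72 clauses true simultaneously.

The formula is UNSAT (unsatisfiable).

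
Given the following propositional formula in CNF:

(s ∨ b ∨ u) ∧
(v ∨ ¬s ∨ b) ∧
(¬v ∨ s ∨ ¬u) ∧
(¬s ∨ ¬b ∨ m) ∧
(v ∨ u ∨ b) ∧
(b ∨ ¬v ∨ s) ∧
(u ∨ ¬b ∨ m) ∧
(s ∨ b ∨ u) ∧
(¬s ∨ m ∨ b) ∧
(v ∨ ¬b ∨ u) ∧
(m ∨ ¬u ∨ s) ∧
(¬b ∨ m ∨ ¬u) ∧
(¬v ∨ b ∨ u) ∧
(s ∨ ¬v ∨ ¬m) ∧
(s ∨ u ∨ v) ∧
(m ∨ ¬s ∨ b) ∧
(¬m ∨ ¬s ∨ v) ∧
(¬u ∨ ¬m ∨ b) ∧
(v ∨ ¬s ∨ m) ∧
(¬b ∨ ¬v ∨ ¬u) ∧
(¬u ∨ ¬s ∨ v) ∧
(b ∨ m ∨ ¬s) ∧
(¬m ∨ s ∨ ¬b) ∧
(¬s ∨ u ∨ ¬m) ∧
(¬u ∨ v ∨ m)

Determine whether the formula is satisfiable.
No

No, the formula is not satisfiable.

No assignment of truth values to the variables can make all 25 clauses true simultaneously.

The formula is UNSAT (unsatisfiable).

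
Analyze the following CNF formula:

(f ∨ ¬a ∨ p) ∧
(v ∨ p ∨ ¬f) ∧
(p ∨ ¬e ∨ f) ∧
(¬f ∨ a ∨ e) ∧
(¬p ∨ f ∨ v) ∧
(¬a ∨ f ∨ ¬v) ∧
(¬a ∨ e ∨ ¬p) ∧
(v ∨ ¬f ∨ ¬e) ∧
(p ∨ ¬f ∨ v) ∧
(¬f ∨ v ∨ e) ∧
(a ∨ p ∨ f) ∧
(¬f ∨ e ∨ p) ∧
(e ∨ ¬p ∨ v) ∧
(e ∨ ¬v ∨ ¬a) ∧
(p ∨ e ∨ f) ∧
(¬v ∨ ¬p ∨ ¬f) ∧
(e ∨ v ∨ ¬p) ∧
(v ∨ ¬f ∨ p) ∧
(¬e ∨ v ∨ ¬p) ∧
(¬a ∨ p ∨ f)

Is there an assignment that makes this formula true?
Yes

Yes, the formula is satisfiable.

One satisfying assignment is: p=True, e=False, v=True, a=False, f=False

Verification: With this assignment, all 20 clauses evaluate to true.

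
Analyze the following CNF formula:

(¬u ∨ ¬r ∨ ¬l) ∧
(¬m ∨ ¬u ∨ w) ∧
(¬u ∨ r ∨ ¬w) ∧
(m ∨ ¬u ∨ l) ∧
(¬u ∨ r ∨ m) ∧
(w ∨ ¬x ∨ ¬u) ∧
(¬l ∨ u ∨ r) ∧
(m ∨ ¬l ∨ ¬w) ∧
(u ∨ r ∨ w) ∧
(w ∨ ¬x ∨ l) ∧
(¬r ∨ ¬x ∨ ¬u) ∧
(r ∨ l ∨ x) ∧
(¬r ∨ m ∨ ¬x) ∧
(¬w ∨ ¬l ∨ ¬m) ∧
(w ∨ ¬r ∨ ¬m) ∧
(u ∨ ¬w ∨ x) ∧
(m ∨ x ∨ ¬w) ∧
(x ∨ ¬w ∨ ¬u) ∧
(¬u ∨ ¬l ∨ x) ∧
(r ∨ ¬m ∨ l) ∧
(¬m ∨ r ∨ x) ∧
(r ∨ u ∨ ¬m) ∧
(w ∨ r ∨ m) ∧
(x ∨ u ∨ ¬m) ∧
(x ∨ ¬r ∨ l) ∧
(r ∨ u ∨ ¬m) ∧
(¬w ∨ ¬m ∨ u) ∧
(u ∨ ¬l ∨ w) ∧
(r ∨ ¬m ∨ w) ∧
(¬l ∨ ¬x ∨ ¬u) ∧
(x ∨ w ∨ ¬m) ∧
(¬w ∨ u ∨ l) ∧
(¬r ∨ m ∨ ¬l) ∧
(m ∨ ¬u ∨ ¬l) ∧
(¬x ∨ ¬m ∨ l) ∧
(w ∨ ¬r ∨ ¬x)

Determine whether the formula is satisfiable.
No

No, the formula is not satisfiable.

No assignment of truth values to the variables can make all 36 clauses true simultaneously.

The formula is UNSAT (unsatisfiable).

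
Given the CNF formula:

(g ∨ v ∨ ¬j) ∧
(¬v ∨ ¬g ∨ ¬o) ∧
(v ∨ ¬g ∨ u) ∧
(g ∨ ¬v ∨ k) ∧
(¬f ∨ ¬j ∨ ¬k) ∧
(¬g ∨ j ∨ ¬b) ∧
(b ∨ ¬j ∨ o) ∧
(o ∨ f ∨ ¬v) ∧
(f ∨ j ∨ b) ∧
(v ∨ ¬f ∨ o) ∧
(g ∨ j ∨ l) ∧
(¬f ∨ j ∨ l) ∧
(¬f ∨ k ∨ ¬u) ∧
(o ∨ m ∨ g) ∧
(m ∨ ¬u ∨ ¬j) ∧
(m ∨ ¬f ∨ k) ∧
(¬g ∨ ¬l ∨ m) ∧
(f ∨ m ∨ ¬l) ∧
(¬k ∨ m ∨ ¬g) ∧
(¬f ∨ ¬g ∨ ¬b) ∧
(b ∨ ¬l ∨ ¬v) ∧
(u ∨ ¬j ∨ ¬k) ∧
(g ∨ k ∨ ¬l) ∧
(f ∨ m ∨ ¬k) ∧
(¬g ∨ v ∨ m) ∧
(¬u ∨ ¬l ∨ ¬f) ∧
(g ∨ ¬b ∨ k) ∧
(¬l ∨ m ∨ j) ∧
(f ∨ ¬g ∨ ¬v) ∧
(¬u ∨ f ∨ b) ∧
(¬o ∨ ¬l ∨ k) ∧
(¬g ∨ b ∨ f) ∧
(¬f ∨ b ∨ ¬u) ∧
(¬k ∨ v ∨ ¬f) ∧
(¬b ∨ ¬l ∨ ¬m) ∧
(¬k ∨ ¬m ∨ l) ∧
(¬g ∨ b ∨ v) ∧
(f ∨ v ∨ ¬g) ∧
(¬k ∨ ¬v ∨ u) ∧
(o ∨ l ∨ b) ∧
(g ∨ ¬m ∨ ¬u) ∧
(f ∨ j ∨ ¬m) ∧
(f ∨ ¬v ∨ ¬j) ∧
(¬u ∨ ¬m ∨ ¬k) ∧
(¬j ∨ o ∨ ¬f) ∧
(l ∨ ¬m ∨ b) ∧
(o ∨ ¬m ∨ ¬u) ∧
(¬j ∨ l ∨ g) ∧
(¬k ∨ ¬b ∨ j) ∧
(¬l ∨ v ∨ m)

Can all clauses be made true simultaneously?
No

No, the formula is not satisfiable.

No assignment of truth values to the variables can make all 50 clauses true simultaneously.

The formula is UNSAT (unsatisfiable).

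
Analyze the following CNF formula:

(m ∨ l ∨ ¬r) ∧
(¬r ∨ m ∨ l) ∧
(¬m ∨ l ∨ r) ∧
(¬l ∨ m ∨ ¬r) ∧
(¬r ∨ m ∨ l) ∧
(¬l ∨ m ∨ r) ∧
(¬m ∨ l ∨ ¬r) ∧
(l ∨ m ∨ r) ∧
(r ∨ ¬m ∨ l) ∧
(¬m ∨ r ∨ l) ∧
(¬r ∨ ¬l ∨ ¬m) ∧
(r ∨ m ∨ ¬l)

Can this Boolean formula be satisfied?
Yes

Yes, the formula is satisfiable.

One satisfying assignment is: l=True, m=True, r=False

Verification: With this assignment, all 12 clauses evaluate to true.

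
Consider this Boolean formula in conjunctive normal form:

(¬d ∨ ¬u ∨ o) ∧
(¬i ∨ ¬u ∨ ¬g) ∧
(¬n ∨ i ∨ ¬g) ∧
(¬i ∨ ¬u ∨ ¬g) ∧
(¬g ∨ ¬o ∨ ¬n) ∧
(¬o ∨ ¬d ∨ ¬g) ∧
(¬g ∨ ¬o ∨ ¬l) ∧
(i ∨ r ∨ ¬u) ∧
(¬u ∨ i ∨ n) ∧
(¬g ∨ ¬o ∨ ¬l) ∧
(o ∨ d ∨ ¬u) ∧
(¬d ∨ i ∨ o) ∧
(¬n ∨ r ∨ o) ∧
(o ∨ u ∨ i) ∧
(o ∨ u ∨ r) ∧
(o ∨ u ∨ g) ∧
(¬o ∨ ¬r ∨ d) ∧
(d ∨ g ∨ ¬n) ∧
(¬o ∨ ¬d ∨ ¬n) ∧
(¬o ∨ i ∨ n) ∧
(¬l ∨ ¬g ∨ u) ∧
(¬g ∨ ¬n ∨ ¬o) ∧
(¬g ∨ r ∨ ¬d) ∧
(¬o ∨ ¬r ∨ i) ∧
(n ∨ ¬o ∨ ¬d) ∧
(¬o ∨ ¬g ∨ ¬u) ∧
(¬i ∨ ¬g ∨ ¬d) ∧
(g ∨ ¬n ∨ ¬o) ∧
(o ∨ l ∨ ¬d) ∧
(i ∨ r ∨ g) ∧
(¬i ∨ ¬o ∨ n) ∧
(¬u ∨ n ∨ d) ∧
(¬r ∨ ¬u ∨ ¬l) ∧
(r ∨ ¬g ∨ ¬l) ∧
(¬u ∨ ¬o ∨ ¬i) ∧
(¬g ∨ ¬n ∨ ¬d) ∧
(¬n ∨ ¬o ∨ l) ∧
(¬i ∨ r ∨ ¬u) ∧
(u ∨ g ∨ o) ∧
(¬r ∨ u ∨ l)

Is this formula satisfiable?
No

No, the formula is not satisfiable.

No assignment of truth values to the variables can make all 40 clauses true simultaneously.

The formula is UNSAT (unsatisfiable).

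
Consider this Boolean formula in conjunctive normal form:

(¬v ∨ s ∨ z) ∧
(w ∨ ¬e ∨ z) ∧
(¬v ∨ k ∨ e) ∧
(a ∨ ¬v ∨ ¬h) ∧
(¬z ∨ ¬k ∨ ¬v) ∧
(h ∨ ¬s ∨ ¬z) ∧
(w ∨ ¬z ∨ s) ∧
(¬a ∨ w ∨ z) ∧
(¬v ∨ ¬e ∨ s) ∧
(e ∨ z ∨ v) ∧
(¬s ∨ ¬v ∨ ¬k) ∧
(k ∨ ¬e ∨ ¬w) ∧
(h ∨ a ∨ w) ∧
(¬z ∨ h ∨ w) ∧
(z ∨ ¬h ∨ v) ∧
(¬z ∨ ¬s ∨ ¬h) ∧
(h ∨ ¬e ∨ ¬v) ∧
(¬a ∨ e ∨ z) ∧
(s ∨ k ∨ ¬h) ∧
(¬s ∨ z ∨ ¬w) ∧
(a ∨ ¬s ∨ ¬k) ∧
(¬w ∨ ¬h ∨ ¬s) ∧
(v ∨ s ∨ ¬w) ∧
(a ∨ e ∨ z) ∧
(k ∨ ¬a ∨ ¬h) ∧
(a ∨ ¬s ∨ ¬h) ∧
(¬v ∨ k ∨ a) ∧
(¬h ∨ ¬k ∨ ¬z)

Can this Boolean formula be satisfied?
No

No, the formula is not satisfiable.

No assignment of truth values to the variables can make all 28 clauses true simultaneously.

The formula is UNSAT (unsatisfiable).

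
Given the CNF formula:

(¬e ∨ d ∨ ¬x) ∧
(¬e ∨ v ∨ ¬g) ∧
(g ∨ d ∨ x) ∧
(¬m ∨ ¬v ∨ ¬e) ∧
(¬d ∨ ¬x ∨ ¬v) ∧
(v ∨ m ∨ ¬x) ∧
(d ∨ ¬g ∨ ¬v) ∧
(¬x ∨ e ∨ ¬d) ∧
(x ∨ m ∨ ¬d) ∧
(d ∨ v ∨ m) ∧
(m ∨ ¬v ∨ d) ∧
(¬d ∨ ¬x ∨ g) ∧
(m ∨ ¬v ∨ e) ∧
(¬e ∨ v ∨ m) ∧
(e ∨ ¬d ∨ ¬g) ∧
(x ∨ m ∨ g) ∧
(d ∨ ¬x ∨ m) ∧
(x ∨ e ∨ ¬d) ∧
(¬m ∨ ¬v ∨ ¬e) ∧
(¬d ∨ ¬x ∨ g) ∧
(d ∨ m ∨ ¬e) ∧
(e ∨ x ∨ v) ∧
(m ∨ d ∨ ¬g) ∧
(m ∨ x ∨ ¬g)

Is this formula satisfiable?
Yes

Yes, the formula is satisfiable.

One satisfying assignment is: v=False, x=True, e=False, m=True, d=False, g=False

Verification: With this assignment, all 24 clauses evaluate to true.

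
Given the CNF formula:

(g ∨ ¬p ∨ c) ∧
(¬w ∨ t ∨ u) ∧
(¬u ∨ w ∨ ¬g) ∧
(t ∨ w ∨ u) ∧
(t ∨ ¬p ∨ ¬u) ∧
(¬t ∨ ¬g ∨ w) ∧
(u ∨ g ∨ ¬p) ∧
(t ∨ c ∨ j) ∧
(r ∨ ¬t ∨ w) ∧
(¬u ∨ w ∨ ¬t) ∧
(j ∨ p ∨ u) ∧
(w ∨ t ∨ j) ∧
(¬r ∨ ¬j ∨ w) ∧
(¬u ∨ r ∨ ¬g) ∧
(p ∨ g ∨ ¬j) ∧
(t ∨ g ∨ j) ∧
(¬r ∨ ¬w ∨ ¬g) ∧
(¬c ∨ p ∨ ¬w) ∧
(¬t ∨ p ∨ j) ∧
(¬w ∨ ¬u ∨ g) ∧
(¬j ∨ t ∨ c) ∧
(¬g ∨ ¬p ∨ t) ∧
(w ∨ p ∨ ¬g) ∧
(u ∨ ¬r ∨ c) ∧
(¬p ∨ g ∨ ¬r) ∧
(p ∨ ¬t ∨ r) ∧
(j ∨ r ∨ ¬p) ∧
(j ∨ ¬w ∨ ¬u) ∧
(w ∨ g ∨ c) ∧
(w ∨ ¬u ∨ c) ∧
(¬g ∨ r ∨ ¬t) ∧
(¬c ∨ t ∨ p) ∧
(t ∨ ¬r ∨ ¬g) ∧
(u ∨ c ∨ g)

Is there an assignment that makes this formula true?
No

No, the formula is not satisfiable.

No assignment of truth values to the variables can make all 34 clauses true simultaneously.

The formula is UNSAT (unsatisfiable).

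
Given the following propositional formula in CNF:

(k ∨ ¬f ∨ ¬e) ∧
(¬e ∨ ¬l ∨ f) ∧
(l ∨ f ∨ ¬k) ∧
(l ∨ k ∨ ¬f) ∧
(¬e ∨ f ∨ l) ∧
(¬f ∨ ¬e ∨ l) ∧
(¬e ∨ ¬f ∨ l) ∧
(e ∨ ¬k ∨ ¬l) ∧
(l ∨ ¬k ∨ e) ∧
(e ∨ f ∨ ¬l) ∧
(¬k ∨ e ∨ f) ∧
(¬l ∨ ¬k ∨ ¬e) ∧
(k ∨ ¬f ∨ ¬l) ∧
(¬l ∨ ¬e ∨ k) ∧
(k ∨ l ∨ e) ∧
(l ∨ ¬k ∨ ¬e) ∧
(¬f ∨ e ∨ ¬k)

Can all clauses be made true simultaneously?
No

No, the formula is not satisfiable.

No assignment of truth values to the variables can make all 17 clauses true simultaneously.

The formula is UNSAT (unsatisfiable).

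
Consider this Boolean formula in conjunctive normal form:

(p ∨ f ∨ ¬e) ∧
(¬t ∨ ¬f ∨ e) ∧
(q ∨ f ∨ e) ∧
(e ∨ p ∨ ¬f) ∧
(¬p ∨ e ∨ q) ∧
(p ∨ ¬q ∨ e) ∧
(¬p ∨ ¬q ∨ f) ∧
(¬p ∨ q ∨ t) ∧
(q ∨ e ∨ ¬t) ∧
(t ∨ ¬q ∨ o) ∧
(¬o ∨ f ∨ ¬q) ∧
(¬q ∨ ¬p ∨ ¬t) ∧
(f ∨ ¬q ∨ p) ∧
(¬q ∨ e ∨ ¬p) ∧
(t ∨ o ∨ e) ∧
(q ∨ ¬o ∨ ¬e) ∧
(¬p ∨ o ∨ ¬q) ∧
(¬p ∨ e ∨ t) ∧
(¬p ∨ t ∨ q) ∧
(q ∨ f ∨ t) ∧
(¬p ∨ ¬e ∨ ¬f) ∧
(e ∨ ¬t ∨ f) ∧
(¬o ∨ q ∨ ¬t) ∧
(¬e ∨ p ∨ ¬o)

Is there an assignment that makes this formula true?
Yes

Yes, the formula is satisfiable.

One satisfying assignment is: f=True, e=True, p=False, q=False, t=False, o=False

Verification: With this assignment, all 24 clauses evaluate to true.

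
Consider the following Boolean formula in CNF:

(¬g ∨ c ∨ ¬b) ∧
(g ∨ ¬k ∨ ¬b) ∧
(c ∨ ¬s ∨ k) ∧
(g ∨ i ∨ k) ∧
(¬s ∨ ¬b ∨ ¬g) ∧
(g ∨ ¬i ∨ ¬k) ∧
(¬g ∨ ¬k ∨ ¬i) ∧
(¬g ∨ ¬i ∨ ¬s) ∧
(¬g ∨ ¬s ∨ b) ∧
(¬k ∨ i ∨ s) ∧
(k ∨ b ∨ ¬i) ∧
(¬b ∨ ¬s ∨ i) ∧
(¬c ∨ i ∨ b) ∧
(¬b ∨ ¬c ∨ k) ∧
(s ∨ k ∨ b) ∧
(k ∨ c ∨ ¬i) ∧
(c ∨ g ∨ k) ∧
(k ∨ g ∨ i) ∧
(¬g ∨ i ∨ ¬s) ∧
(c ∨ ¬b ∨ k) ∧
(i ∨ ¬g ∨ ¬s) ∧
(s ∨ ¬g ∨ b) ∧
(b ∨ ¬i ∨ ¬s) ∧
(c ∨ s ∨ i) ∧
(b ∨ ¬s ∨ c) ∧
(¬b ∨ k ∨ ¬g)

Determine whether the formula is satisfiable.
No

No, the formula is not satisfiable.

No assignment of truth values to the variables can make all 26 clauses true simultaneously.

The formula is UNSAT (unsatisfiable).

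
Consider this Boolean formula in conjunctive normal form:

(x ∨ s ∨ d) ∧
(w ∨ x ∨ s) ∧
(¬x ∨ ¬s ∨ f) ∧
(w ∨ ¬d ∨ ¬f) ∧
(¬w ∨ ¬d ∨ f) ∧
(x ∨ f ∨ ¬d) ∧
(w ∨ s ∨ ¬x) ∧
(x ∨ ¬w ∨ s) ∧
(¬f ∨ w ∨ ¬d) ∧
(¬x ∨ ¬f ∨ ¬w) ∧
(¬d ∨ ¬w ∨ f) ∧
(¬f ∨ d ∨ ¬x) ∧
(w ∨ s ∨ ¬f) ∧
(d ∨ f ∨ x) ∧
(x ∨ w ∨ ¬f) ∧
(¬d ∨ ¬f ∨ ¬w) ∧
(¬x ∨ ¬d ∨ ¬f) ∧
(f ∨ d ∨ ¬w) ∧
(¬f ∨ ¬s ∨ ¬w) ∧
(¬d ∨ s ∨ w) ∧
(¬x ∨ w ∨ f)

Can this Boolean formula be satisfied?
No

No, the formula is not satisfiable.

No assignment of truth values to the variables can make all 21 clauses true simultaneously.

The formula is UNSAT (unsatisfiable).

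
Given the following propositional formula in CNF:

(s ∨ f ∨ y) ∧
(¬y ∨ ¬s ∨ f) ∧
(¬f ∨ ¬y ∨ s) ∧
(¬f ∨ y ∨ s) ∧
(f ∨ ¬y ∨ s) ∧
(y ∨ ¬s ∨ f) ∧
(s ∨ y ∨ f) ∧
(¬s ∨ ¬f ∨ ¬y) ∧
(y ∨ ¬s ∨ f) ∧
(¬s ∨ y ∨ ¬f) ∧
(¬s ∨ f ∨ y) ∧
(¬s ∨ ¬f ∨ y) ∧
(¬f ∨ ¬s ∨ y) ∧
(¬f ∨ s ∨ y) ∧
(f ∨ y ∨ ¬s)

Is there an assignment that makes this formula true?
No

No, the formula is not satisfiable.

No assignment of truth values to the variables can make all 15 clauses true simultaneously.

The formula is UNSAT (unsatisfiable).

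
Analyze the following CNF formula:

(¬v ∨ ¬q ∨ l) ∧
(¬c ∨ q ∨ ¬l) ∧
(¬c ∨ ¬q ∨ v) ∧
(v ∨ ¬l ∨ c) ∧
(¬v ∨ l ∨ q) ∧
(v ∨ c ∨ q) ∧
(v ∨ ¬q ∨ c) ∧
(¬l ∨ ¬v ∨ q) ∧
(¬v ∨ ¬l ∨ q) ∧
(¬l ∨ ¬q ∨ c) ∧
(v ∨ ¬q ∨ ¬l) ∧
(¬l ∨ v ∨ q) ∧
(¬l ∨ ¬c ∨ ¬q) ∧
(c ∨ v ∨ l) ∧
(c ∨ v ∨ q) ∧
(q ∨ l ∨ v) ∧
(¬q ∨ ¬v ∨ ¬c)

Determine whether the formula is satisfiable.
No

No, the formula is not satisfiable.

No assignment of truth values to the variables can make all 17 clauses true simultaneously.

The formula is UNSAT (unsatisfiable).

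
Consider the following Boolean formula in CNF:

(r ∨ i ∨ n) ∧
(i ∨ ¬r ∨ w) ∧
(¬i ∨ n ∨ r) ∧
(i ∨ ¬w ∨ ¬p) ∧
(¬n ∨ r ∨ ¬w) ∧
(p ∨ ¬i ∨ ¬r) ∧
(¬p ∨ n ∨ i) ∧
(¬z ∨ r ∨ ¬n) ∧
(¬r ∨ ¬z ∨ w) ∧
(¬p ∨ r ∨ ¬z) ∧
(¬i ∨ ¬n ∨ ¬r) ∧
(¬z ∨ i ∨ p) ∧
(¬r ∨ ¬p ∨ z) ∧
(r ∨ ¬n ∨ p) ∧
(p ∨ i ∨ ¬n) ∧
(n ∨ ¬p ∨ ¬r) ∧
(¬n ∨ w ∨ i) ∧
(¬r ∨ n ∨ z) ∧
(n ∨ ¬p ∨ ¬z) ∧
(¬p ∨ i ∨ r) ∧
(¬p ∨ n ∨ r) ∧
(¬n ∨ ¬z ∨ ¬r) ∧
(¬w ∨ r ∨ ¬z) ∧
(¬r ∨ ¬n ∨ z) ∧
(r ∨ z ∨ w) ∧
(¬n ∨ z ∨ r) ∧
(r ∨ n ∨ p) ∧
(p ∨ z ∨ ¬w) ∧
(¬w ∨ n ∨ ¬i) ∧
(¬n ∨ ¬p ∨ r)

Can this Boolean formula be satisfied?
No

No, the formula is not satisfiable.

No assignment of truth values to the variables can make all 30 clauses true simultaneously.

The formula is UNSAT (unsatisfiable).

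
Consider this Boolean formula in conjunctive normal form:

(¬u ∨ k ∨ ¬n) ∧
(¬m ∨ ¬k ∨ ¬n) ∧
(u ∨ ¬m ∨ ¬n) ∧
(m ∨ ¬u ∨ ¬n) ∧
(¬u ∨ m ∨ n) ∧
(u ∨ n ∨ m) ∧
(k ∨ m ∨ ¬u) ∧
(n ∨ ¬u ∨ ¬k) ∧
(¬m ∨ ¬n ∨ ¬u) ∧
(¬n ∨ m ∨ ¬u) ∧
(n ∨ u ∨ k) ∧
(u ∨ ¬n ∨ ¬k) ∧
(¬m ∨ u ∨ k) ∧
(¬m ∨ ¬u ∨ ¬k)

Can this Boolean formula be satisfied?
Yes

Yes, the formula is satisfiable.

One satisfying assignment is: k=False, u=False, n=True, m=False

Verification: With this assignment, all 14 clauses evaluate to true.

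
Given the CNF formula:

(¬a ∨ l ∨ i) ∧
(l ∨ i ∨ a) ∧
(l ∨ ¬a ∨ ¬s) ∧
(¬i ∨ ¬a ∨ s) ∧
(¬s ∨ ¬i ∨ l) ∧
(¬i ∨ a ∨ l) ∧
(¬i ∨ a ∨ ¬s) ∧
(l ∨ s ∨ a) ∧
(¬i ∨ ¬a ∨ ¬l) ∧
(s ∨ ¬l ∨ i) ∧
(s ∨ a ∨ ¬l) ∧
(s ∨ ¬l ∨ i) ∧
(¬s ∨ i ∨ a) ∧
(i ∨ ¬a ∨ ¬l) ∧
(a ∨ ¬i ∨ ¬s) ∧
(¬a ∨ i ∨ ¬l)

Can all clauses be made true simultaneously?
No

No, the formula is not satisfiable.

No assignment of truth values to the variables can make all 16 clauses true simultaneously.

The formula is UNSAT (unsatisfiable).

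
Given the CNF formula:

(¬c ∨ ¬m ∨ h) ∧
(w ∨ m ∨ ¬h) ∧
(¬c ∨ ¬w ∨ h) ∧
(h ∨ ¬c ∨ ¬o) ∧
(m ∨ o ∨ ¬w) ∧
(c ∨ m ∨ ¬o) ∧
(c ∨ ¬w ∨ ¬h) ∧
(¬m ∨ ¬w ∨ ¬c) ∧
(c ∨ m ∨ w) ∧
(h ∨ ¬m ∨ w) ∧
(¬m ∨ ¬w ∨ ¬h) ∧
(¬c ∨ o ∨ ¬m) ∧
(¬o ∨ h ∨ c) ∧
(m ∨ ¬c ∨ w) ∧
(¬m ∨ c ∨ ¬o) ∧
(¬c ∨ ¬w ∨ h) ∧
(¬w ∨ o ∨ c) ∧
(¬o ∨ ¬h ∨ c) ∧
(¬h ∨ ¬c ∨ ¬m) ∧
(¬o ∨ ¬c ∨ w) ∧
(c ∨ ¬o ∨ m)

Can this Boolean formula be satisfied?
Yes

Yes, the formula is satisfiable.

One satisfying assignment is: w=False, o=False, c=False, m=True, h=True

Verification: With this assignment, all 21 clauses evaluate to true.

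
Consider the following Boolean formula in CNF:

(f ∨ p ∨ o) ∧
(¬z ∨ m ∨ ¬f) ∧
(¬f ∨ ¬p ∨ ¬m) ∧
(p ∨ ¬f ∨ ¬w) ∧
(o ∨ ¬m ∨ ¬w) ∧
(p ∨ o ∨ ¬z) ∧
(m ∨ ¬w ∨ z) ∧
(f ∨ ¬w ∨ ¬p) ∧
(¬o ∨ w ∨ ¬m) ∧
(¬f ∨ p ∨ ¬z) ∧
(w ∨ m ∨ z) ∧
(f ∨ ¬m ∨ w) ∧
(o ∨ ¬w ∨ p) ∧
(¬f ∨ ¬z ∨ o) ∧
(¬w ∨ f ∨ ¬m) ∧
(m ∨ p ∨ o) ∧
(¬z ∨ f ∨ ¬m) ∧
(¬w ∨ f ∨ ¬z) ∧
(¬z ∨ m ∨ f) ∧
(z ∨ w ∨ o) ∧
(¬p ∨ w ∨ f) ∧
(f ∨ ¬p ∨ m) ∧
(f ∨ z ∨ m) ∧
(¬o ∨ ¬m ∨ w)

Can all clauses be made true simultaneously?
No

No, the formula is not satisfiable.

No assignment of truth values to the variables can make all 24 clauses true simultaneously.

The formula is UNSAT (unsatisfiable).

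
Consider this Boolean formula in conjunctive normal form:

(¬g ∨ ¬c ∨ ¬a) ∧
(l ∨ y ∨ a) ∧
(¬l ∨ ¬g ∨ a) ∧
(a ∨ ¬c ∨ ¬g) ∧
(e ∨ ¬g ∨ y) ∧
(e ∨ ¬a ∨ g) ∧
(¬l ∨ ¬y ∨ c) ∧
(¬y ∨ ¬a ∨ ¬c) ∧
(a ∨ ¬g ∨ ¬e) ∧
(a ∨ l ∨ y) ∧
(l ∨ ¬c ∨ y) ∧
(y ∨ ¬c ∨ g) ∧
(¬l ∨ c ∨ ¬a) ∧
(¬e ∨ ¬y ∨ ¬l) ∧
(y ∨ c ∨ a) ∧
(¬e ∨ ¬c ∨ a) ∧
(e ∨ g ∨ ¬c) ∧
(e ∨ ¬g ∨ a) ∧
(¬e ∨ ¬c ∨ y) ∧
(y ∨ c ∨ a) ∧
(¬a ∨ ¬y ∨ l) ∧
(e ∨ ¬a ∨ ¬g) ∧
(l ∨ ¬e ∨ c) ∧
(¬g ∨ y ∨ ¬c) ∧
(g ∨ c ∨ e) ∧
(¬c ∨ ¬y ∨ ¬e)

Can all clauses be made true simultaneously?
No

No, the formula is not satisfiable.

No assignment of truth values to the variables can make all 26 clauses true simultaneously.

The formula is UNSAT (unsatisfiable).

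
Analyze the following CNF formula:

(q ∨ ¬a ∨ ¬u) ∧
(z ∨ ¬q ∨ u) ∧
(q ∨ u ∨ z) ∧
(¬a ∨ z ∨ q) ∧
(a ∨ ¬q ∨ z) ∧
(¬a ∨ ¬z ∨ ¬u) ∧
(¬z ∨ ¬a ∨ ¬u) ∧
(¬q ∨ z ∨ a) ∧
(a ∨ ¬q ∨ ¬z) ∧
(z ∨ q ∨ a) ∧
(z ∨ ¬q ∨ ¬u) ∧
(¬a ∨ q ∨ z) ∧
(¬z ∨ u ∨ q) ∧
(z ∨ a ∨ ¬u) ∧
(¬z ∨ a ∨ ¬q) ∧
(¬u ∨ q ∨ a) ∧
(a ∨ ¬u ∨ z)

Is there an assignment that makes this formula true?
Yes

Yes, the formula is satisfiable.

One satisfying assignment is: u=False, a=True, q=True, z=True

Verification: With this assignment, all 17 clauses evaluate to true.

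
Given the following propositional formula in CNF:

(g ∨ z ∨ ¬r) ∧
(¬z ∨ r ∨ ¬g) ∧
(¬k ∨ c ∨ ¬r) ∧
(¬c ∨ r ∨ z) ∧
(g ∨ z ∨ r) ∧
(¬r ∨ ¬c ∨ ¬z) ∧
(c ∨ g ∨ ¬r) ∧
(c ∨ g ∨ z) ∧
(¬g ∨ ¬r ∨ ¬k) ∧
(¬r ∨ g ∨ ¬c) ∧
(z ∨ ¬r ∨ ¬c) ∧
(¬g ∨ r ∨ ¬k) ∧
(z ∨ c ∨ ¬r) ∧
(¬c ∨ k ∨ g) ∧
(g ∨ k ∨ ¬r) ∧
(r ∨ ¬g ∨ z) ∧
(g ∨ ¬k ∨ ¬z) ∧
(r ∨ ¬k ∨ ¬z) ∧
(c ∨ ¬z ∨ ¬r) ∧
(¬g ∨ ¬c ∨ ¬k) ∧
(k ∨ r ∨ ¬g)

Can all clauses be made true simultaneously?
Yes

Yes, the formula is satisfiable.

One satisfying assignment is: r=False, k=False, z=True, c=False, g=False

Verification: With this assignment, all 21 clauses evaluate to true.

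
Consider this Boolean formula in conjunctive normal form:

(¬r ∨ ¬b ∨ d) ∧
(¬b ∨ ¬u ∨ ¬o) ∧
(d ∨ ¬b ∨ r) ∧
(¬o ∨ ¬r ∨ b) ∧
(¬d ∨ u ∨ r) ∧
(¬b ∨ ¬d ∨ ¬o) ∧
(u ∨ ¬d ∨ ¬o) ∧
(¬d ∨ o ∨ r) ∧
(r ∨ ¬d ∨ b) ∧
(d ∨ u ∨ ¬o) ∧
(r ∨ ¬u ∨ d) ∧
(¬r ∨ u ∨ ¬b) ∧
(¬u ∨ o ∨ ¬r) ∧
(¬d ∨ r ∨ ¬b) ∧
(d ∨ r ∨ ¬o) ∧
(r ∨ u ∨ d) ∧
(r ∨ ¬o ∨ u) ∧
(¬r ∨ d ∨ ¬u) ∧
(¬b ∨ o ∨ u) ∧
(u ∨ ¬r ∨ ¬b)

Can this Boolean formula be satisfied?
Yes

Yes, the formula is satisfiable.

One satisfying assignment is: b=False, o=False, u=False, r=True, d=False

Verification: With this assignment, all 20 clauses evaluate to true.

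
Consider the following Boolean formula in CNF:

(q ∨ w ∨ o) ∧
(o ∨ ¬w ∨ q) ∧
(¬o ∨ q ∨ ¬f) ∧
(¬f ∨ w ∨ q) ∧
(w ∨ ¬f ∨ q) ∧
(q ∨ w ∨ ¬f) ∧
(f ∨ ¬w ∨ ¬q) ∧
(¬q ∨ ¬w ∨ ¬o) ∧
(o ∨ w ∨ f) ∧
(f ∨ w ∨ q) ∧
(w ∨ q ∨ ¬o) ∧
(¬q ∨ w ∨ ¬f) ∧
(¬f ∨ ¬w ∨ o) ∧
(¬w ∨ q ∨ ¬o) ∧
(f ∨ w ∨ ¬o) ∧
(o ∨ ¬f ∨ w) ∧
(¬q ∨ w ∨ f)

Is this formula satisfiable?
No

No, the formula is not satisfiable.

No assignment of truth values to the variables can make all 17 clauses true simultaneously.

The formula is UNSAT (unsatisfiable).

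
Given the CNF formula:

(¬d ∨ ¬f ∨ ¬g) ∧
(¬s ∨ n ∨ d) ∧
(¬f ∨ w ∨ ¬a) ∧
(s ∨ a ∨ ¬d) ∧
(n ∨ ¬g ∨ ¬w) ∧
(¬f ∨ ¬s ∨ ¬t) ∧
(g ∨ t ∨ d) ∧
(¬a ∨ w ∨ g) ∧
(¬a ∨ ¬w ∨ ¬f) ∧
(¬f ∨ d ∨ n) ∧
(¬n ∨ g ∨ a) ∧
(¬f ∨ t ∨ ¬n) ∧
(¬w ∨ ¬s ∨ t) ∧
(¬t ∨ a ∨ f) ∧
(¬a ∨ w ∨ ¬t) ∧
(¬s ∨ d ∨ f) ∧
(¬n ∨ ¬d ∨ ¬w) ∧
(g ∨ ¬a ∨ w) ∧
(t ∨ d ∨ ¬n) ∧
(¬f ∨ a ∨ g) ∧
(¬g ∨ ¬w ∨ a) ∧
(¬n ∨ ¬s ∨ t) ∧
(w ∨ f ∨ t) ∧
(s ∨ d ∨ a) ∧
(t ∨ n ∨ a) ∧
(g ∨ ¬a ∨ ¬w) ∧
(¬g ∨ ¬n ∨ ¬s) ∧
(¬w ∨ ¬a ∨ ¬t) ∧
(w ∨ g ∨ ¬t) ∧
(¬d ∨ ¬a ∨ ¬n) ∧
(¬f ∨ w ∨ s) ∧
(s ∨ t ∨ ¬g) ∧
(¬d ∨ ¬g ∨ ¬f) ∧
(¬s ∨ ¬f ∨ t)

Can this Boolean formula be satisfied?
No

No, the formula is not satisfiable.

No assignment of truth values to the variables can make all 34 clauses true simultaneously.

The formula is UNSAT (unsatisfiable).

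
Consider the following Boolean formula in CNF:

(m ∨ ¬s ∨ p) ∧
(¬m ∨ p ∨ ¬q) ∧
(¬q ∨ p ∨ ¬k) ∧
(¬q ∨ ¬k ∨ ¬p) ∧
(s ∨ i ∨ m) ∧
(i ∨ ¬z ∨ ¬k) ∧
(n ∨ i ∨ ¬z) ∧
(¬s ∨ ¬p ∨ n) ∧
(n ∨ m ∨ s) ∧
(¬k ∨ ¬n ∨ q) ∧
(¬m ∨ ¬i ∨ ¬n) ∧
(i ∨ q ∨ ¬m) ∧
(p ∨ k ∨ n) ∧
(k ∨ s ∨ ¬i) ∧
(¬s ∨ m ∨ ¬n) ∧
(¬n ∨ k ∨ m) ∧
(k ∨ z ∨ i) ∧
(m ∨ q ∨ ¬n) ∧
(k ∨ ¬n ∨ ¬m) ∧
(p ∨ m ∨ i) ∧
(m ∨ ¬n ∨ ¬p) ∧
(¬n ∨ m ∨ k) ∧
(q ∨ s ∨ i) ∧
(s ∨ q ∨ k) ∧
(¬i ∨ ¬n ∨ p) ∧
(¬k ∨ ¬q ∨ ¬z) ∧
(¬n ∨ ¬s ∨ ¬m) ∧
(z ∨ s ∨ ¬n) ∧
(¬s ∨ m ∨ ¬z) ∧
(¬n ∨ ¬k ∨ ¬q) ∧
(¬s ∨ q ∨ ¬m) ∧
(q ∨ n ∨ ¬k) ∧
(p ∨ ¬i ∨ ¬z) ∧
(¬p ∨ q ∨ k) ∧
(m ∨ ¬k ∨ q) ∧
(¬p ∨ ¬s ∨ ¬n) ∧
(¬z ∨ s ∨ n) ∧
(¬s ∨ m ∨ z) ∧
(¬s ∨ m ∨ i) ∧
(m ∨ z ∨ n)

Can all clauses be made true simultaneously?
No

No, the formula is not satisfiable.

No assignment of truth values to the variables can make all 40 clauses true simultaneously.

The formula is UNSAT (unsatisfiable).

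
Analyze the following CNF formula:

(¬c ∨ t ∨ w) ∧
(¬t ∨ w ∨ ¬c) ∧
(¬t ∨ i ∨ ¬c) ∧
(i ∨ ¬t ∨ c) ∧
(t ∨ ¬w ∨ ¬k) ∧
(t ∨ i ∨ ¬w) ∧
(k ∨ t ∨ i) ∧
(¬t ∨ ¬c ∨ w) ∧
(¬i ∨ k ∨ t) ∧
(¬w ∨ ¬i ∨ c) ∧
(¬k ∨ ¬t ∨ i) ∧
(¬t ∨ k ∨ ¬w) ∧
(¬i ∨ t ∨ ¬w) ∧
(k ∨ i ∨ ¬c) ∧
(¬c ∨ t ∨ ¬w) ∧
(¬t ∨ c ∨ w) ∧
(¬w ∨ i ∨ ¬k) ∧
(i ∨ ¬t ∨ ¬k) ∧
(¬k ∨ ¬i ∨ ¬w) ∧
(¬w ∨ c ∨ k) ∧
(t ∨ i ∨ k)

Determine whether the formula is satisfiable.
Yes

Yes, the formula is satisfiable.

One satisfying assignment is: c=False, k=True, i=True, t=False, w=False

Verification: With this assignment, all 21 clauses evaluate to true.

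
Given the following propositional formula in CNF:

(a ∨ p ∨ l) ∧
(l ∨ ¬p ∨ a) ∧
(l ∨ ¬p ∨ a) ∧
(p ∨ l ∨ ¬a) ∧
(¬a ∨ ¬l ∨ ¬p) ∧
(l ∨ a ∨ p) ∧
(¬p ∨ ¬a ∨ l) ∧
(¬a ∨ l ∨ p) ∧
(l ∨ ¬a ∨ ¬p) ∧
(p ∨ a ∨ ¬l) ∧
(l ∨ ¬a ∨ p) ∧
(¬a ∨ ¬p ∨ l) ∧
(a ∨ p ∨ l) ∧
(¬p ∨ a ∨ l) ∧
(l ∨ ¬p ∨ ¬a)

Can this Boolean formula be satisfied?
Yes

Yes, the formula is satisfiable.

One satisfying assignment is: a=False, l=True, p=True

Verification: With this assignment, all 15 clauses evaluate to true.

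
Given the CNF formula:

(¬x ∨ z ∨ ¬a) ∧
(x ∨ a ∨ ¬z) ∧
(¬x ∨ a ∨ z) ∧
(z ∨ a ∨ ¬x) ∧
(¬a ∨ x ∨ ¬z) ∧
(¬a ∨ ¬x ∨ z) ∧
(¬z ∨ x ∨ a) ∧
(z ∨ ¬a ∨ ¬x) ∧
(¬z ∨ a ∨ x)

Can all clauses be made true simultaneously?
Yes

Yes, the formula is satisfiable.

One satisfying assignment is: x=False, a=False, z=False

Verification: With this assignment, all 9 clauses evaluate to true.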